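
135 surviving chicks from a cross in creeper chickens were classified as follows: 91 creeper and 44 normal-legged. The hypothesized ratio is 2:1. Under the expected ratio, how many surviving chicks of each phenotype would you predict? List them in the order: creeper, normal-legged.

90, 45

Under the 2:1 hypothesis (Σ ratio = 3, N = 135):
  creeper: 135 × 2/3 = 90
  normal-legged: 135 × 1/3 = 45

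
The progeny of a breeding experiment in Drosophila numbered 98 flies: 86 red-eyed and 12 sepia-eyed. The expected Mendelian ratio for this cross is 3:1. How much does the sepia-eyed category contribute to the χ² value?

Expected counts for N = 98 under a 3:1 ratio (total parts = 4):
  red-eyed: 98 × 3/4 = 73.5
  sepia-eyed: 98 × 1/4 = 24.5
Contribution of sepia-eyed: (12 − 24.5)² / 24.5 = 6.3776

6.378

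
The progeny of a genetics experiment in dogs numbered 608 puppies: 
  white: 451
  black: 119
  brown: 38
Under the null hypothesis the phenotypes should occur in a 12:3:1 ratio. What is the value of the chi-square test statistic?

Under the 12:3:1 hypothesis (Σ ratio = 16, N = 608):
  white: 608 × 12/16 = 456
  black: 608 × 3/16 = 114
  brown: 608 × 1/16 = 38
χ² = Σ (O − E)² / E
  white: (451 − 456)² / 456 = 0.0548
  black: (119 − 114)² / 114 = 0.2193
  brown: (38 − 38)² / 38 = 0.0000
χ² = 0.0548 + 0.2193 + 0.0000 = 0.2741 ≈ 0.274

0.274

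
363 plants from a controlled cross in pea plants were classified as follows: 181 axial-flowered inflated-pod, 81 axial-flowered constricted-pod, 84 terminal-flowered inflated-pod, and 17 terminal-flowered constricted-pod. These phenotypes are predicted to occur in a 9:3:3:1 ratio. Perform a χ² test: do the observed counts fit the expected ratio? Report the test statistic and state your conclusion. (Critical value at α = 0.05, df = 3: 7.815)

Under the 9:3:3:1 hypothesis (Σ ratio = 16, N = 363):
  axial-flowered inflated-pod: 363 × 9/16 = 204.1875
  axial-flowered constricted-pod: 363 × 3/16 = 68.0625
  terminal-flowered inflated-pod: 363 × 3/16 = 68.0625
  terminal-flowered constricted-pod: 363 × 1/16 = 22.6875
χ² = Σ (O − E)² / E
  axial-flowered inflated-pod: (181 − 204.1875)² / 204.1875 = 2.6332
  axial-flowered constricted-pod: (81 − 68.0625)² / 68.0625 = 2.4592
  terminal-flowered inflated-pod: (84 − 68.0625)² / 68.0625 = 3.7319
  terminal-flowered constricted-pod: (17 − 22.6875)² / 22.6875 = 1.4258
χ² = 2.6332 + 2.4592 + 3.7319 + 1.4258 = 10.2501 ≈ 10.250
Degrees of freedom = 4 − 1 = 3; critical value at α = 0.05 is 7.815.
Since 10.250 > 7.815, we reject the null hypothesis — the data do not fit the 9:3:3:1 ratio.

10.250; not consistent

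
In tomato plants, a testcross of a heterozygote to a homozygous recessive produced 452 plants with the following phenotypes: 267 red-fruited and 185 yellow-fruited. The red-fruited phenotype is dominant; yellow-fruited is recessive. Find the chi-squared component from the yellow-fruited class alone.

7.438

A testcross of a heterozygote (Aa × aa) gives a 1:1 phenotypic ratio.
Expected counts for N = 452 under a 1:1 ratio (total parts = 2):
  red-fruited: 452 × 1/2 = 226
  yellow-fruited: 452 × 1/2 = 226
Contribution of yellow-fruited: (185 − 226)² / 226 = 7.4381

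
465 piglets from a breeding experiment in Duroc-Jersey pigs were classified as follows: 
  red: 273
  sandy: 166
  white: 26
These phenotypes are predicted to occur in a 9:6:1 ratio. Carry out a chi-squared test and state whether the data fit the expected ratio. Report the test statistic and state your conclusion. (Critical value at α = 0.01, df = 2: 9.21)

Expected counts for N = 465 under a 9:6:1 ratio (total parts = 16):
  red: 465 × 9/16 = 261.5625
  sandy: 465 × 6/16 = 174.375
  white: 465 × 1/16 = 29.0625
χ² = Σ (O − E)² / E
  red: (273 − 261.5625)² / 261.5625 = 0.5001
  sandy: (166 − 174.375)² / 174.375 = 0.4022
  white: (26 − 29.0625)² / 29.0625 = 0.3227
χ² = 0.5001 + 0.4022 + 0.3227 = 1.225
Degrees of freedom = 3 − 1 = 2; critical value at α = 0.01 is 9.21.
Since 1.225 < 9.21, we fail to reject the null hypothesis — the data are consistent with the 9:6:1 ratio.

1.225; consistent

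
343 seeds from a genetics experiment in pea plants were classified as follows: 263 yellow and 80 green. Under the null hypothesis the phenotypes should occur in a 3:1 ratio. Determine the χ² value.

Total ratio parts = 4. Expected numbers out of 343:
  yellow: 343 × 3/4 = 257.25
  green: 343 × 1/4 = 85.75
χ² = Σ (O − E)² / E
  yellow: (263 − 257.25)² / 257.25 = 0.1285
  green: (80 − 85.75)² / 85.75 = 0.3856
χ² = 0.1285 + 0.3856 = 0.5141 ≈ 0.514

0.514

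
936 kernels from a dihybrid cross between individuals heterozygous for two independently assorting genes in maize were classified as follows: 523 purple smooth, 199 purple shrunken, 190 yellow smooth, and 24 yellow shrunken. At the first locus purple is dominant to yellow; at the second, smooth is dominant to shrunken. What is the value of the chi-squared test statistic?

A dihybrid F₂ with independent assortment and complete dominance at both loci gives a 9:3:3:1 phenotypic ratio.
Total ratio parts = 16. Expected numbers out of 936:
  purple smooth: 936 × 9/16 = 526.5
  purple shrunken: 936 × 3/16 = 175.5
  yellow smooth: 936 × 3/16 = 175.5
  yellow shrunken: 936 × 1/16 = 58.5
χ² = Σ (O − E)² / E
  purple smooth: (523 − 526.5)² / 526.5 = 0.0233
  purple shrunken: (199 − 175.5)² / 175.5 = 3.1467
  yellow smooth: (190 − 175.5)² / 175.5 = 1.1980
  yellow shrunken: (24 − 58.5)² / 58.5 = 20.3462
χ² = 0.0233 + 3.1467 + 1.1980 + 20.3462 = 24.7142 ≈ 24.714

24.714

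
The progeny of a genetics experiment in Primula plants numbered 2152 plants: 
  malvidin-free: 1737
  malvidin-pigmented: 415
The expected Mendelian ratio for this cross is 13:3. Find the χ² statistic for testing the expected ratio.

0.403

The 13:3 ratio has 16 parts, so with N = 2152 the expected counts are:
  malvidin-free: 2152 × 13/16 = 1748.5
  malvidin-pigmented: 2152 × 3/16 = 403.5
χ² = Σ (O − E)² / E
  malvidin-free: (1737 − 1748.5)² / 1748.5 = 0.0756
  malvidin-pigmented: (415 − 403.5)² / 403.5 = 0.3278
χ² = 0.0756 + 0.3278 = 0.4034 ≈ 0.403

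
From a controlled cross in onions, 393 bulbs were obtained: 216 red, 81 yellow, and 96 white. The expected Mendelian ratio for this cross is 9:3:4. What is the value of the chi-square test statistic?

0.893

Total ratio parts = 16. Expected numbers out of 393:
  red: 393 × 9/16 = 221.0625
  yellow: 393 × 3/16 = 73.6875
  white: 393 × 4/16 = 98.25
χ² = Σ (O − E)² / E
  red: (216 − 221.0625)² / 221.0625 = 0.1159
  yellow: (81 − 73.6875)² / 73.6875 = 0.7257
  white: (96 − 98.25)² / 98.25 = 0.0515
χ² = 0.1159 + 0.7257 + 0.0515 = 0.8931 ≈ 0.893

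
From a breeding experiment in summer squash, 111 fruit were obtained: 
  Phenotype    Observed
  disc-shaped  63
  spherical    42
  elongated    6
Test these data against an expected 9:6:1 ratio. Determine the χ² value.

Expected counts for N = 111 under a 9:6:1 ratio (total parts = 16):
  disc-shaped: 111 × 9/16 = 62.4375
  spherical: 111 × 6/16 = 41.625
  elongated: 111 × 1/16 = 6.9375
χ² = Σ (O − E)² / E
  disc-shaped: (63 − 62.4375)² / 62.4375 = 0.0051
  spherical: (42 − 41.625)² / 41.625 = 0.0034
  elongated: (6 − 6.9375)² / 6.9375 = 0.1267
χ² = 0.0051 + 0.0034 + 0.1267 = 0.1352 ≈ 0.135

0.135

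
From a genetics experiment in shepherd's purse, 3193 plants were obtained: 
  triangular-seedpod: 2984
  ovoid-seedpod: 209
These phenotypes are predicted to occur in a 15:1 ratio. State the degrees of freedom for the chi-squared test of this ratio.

1

A goodness-of-fit test with 2 phenotype classes has df = 2 − 1 = 1.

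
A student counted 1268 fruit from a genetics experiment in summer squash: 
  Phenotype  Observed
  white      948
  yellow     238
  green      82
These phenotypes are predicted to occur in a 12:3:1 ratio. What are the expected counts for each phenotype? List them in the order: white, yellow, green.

951, 237.75, 79.25

Expected counts for N = 1268 under a 12:3:1 ratio (total parts = 16):
  white: 1268 × 12/16 = 951
  yellow: 1268 × 3/16 = 237.75
  green: 1268 × 1/16 = 79.25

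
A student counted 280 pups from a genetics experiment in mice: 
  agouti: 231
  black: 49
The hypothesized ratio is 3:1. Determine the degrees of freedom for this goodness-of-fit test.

A goodness-of-fit test with 2 phenotype classes has df = 2 − 1 = 1.

1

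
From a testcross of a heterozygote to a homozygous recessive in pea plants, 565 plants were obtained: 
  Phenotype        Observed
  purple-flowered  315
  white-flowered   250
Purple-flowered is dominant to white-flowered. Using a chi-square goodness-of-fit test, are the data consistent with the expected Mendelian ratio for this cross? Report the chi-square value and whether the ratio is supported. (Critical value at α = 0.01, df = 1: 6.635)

7.478; not consistent

A testcross of a heterozygote (Aa × aa) gives a 1:1 phenotypic ratio.
Expected counts for N = 565 under a 1:1 ratio (total parts = 2):
  purple-flowered: 565 × 1/2 = 282.5
  white-flowered: 565 × 1/2 = 282.5
χ² = Σ (O − E)² / E
  purple-flowered: (315 − 282.5)² / 282.5 = 3.7389
  white-flowered: (250 − 282.5)² / 282.5 = 3.7389
χ² = 3.7389 + 3.7389 = 7.4778 ≈ 7.478
Degrees of freedom = 2 − 1 = 1; critical value at α = 0.01 is 6.635.
Since 7.478 > 6.635, we reject the null hypothesis — the data do not fit the 1:1 ratio.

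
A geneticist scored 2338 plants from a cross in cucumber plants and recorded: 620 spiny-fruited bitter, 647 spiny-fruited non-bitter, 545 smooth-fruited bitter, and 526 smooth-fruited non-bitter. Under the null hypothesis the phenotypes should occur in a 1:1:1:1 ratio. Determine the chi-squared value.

The 1:1:1:1 ratio has 4 parts, so with N = 2338 the expected counts are:
  spiny-fruited bitter: 2338 × 1/4 = 584.5
  spiny-fruited non-bitter: 2338 × 1/4 = 584.5
  smooth-fruited bitter: 2338 × 1/4 = 584.5
  smooth-fruited non-bitter: 2338 × 1/4 = 584.5
χ² = Σ (O − E)² / E
  spiny-fruited bitter: (620 − 584.5)² / 584.5 = 2.1561
  spiny-fruited non-bitter: (647 − 584.5)² / 584.5 = 6.6831
  smooth-fruited bitter: (545 − 584.5)² / 584.5 = 2.6694
  smooth-fruited non-bitter: (526 − 584.5)² / 584.5 = 5.8550
χ² = 2.1561 + 6.6831 + 2.6694 + 5.8550 = 17.3636 ≈ 17.364

17.364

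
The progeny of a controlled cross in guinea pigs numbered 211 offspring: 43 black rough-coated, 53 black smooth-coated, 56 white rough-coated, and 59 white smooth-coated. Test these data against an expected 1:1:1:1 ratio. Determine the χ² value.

2.744

The 1:1:1:1 ratio has 4 parts, so with N = 211 the expected counts are:
  black rough-coated: 211 × 1/4 = 52.75
  black smooth-coated: 211 × 1/4 = 52.75
  white rough-coated: 211 × 1/4 = 52.75
  white smooth-coated: 211 × 1/4 = 52.75
χ² = Σ (O − E)² / E
  black rough-coated: (43 − 52.75)² / 52.75 = 1.8021
  black smooth-coated: (53 − 52.75)² / 52.75 = 0.0012
  white rough-coated: (56 − 52.75)² / 52.75 = 0.2002
  white smooth-coated: (59 − 52.75)² / 52.75 = 0.7405
χ² = 1.8021 + 0.0012 + 0.2002 + 0.7405 = 2.744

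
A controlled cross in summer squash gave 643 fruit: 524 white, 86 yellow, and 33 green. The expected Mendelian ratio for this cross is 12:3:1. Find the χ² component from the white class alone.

3.614

The 12:3:1 ratio has 16 parts, so with N = 643 the expected counts are:
  white: 643 × 12/16 = 482.25
  yellow: 643 × 3/16 = 120.5625
  green: 643 × 1/16 = 40.1875
Contribution of white: (524 − 482.25)² / 482.25 = 3.6144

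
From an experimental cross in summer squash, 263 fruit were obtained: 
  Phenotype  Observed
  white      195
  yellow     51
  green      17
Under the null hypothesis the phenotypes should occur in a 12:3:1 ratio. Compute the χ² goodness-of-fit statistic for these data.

Total ratio parts = 16. Expected numbers out of 263:
  white: 263 × 12/16 = 197.25
  yellow: 263 × 3/16 = 49.3125
  green: 263 × 1/16 = 16.4375
χ² = Σ (O − E)² / E
  white: (195 − 197.25)² / 197.25 = 0.0257
  yellow: (51 − 49.3125)² / 49.3125 = 0.0577
  green: (17 − 16.4375)² / 16.4375 = 0.0192
χ² = 0.0257 + 0.0577 + 0.0192 = 0.1026 ≈ 0.103

0.103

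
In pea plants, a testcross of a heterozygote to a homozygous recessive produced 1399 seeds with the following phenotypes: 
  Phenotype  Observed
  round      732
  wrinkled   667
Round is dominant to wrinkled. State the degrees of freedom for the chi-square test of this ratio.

1

A testcross of a heterozygote (Aa × aa) gives a 1:1 phenotypic ratio.
A goodness-of-fit test with 2 phenotype classes has df = 2 − 1 = 1.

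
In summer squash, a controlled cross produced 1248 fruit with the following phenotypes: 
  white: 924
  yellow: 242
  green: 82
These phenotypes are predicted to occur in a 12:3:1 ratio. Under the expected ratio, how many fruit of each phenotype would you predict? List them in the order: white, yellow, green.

936, 234, 78

The 12:3:1 ratio has 16 parts, so with N = 1248 the expected counts are:
  white: 1248 × 12/16 = 936
  yellow: 1248 × 3/16 = 234
  green: 1248 × 1/16 = 78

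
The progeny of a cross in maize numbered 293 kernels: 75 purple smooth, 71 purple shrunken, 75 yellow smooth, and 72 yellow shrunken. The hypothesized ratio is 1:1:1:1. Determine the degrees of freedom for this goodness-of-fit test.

3

A goodness-of-fit test with 4 phenotype classes has df = 4 − 1 = 3.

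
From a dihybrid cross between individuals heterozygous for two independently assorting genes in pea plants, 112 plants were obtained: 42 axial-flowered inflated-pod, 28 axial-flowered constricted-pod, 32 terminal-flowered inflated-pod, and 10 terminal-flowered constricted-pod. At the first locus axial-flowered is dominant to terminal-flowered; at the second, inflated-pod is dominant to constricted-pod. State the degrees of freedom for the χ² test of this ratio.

A dihybrid F₂ with independent assortment and complete dominance at both loci gives a 9:3:3:1 phenotypic ratio.
A goodness-of-fit test with 4 phenotype classes has df = 4 − 1 = 3.

3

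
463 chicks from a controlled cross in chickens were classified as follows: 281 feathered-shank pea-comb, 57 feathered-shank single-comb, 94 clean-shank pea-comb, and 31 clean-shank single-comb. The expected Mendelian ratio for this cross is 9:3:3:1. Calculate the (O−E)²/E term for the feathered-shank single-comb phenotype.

Under the 9:3:3:1 hypothesis (Σ ratio = 16, N = 463):
  feathered-shank pea-comb: 463 × 9/16 = 260.4375
  feathered-shank single-comb: 463 × 3/16 = 86.8125
  clean-shank pea-comb: 463 × 3/16 = 86.8125
  clean-shank single-comb: 463 × 1/16 = 28.9375
Contribution of feathered-shank single-comb: (57 − 86.8125)² / 86.8125 = 10.2380

10.238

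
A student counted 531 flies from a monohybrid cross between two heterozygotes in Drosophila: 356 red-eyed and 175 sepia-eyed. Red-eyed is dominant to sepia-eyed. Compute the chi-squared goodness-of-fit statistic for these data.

17.929

For a monohybrid cross between heterozygotes with complete dominance, the expected phenotypic ratio is 3:1.
The 3:1 ratio has 4 parts, so with N = 531 the expected counts are:
  red-eyed: 531 × 3/4 = 398.25
  sepia-eyed: 531 × 1/4 = 132.75
χ² = Σ (O − E)² / E
  red-eyed: (356 − 398.25)² / 398.25 = 4.4823
  sepia-eyed: (175 − 132.75)² / 132.75 = 13.4468
χ² = 4.4823 + 13.4468 = 17.9291 ≈ 17.929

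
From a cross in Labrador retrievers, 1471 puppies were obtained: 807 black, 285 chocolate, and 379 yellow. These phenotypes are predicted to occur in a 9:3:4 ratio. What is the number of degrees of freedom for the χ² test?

A goodness-of-fit test with 3 phenotype classes has df = 3 − 1 = 2.

2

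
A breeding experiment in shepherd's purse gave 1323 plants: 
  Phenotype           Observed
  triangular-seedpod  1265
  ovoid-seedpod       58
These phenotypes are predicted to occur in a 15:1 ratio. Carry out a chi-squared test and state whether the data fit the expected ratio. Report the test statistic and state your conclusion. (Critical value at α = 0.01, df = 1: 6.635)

Expected counts for N = 1323 under a 15:1 ratio (total parts = 16):
  triangular-seedpod: 1323 × 15/16 = 1240.3125
  ovoid-seedpod: 1323 × 1/16 = 82.6875
χ² = Σ (O − E)² / E
  triangular-seedpod: (1265 − 1240.3125)² / 1240.3125 = 0.4914
  ovoid-seedpod: (58 − 82.6875)² / 82.6875 = 7.3708
χ² = 0.4914 + 7.3708 = 7.8622 ≈ 7.862
Degrees of freedom = 2 − 1 = 1; critical value at α = 0.01 is 6.635.
Since 7.862 > 6.635, we reject the null hypothesis — the data do not fit the 15:1 ratio.

7.862; not consistent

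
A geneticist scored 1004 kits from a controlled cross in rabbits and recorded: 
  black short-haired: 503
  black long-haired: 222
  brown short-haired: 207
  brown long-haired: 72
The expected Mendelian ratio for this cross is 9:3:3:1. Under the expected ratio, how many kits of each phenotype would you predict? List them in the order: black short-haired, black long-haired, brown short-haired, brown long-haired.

564.75, 188.25, 188.25, 62.75

Under the 9:3:3:1 hypothesis (Σ ratio = 16, N = 1004):
  black short-haired: 1004 × 9/16 = 564.75
  black long-haired: 1004 × 3/16 = 188.25
  brown short-haired: 1004 × 3/16 = 188.25
  brown long-haired: 1004 × 1/16 = 62.75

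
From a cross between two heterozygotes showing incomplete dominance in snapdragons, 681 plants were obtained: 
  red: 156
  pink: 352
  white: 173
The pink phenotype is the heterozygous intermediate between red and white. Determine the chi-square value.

1.626

With incomplete dominance, a heterozygote × heterozygote cross gives a 1:2:1 phenotypic ratio.
The 1:2:1 ratio has 4 parts, so with N = 681 the expected counts are:
  red: 681 × 1/4 = 170.25
  pink: 681 × 2/4 = 340.5
  white: 681 × 1/4 = 170.25
χ² = Σ (O − E)² / E
  red: (156 − 170.25)² / 170.25 = 1.1927
  pink: (352 − 340.5)² / 340.5 = 0.3884
  white: (173 − 170.25)² / 170.25 = 0.0444
χ² = 1.1927 + 0.3884 + 0.0444 = 1.6255 ≈ 1.626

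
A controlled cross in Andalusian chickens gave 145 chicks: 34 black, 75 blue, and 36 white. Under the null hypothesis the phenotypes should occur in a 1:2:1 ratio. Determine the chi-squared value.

0.228

Expected counts for N = 145 under a 1:2:1 ratio (total parts = 4):
  black: 145 × 1/4 = 36.25
  blue: 145 × 2/4 = 72.5
  white: 145 × 1/4 = 36.25
χ² = Σ (O − E)² / E
  black: (34 − 36.25)² / 36.25 = 0.1397
  blue: (75 − 72.5)² / 72.5 = 0.0862
  white: (36 − 36.25)² / 36.25 = 0.0017
χ² = 0.1397 + 0.0862 + 0.0017 = 0.2276 ≈ 0.228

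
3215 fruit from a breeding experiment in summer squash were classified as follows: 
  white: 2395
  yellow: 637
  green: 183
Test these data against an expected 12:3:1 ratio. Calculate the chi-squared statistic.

Expected counts for N = 3215 under a 12:3:1 ratio (total parts = 16):
  white: 3215 × 12/16 = 2411.25
  yellow: 3215 × 3/16 = 602.8125
  green: 3215 × 1/16 = 200.9375
χ² = Σ (O − E)² / E
  white: (2395 − 2411.25)² / 2411.25 = 0.1095
  yellow: (637 − 602.8125)² / 602.8125 = 1.9389
  green: (183 − 200.9375)² / 200.9375 = 1.6013
χ² = 0.1095 + 1.9389 + 1.6013 = 3.6497 ≈ 3.650

3.650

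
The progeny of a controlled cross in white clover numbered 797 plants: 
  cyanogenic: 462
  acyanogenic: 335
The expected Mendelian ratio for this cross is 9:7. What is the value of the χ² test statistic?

0.955

The 9:7 ratio has 16 parts, so with N = 797 the expected counts are:
  cyanogenic: 797 × 9/16 = 448.3125
  acyanogenic: 797 × 7/16 = 348.6875
χ² = Σ (O − E)² / E
  cyanogenic: (462 − 448.3125)² / 448.3125 = 0.4179
  acyanogenic: (335 − 348.6875)² / 348.6875 = 0.5373
χ² = 0.4179 + 0.5373 = 0.9552 ≈ 0.955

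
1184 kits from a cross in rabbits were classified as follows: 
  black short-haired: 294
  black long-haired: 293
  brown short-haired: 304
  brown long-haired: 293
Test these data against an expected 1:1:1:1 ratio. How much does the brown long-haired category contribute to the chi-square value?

The 1:1:1:1 ratio has 4 parts, so with N = 1184 the expected counts are:
  black short-haired: 1184 × 1/4 = 296
  black long-haired: 1184 × 1/4 = 296
  brown short-haired: 1184 × 1/4 = 296
  brown long-haired: 1184 × 1/4 = 296
Contribution of brown long-haired: (293 − 296)² / 296 = 0.0304

0.030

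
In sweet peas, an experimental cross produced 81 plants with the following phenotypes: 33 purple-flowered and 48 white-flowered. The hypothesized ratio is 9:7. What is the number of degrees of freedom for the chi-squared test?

A goodness-of-fit test with 2 phenotype classes has df = 2 − 1 = 1.

1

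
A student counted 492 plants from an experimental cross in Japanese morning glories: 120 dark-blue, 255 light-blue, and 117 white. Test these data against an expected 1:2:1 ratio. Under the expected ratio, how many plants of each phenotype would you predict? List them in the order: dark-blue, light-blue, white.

123, 246, 123

Under the 1:2:1 hypothesis (Σ ratio = 4, N = 492):
  dark-blue: 492 × 1/4 = 123
  light-blue: 492 × 2/4 = 246
  white: 492 × 1/4 = 123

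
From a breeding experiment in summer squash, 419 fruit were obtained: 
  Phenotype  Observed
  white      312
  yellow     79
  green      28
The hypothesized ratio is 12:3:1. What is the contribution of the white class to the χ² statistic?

The 12:3:1 ratio has 16 parts, so with N = 419 the expected counts are:
  white: 419 × 12/16 = 314.25
  yellow: 419 × 3/16 = 78.5625
  green: 419 × 1/16 = 26.1875
Contribution of white: (312 − 314.25)² / 314.25 = 0.0161

0.016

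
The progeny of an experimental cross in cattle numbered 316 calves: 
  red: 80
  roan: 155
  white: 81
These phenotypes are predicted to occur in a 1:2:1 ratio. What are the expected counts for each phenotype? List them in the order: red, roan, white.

79, 158, 79

Expected counts for N = 316 under a 1:2:1 ratio (total parts = 4):
  red: 316 × 1/4 = 79
  roan: 316 × 2/4 = 158
  white: 316 × 1/4 = 79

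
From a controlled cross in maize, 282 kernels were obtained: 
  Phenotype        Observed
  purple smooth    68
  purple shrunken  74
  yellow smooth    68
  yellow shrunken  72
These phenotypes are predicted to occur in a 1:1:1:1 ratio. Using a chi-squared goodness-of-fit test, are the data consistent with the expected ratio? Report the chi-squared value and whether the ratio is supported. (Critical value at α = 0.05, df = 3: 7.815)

0.383; consistent

Under the 1:1:1:1 hypothesis (Σ ratio = 4, N = 282):
  purple smooth: 282 × 1/4 = 70.5
  purple shrunken: 282 × 1/4 = 70.5
  yellow smooth: 282 × 1/4 = 70.5
  yellow shrunken: 282 × 1/4 = 70.5
χ² = Σ (O − E)² / E
  purple smooth: (68 − 70.5)² / 70.5 = 0.0887
  purple shrunken: (74 − 70.5)² / 70.5 = 0.1738
  yellow smooth: (68 − 70.5)² / 70.5 = 0.0887
  yellow shrunken: (72 − 70.5)² / 70.5 = 0.0319
χ² = 0.0887 + 0.1738 + 0.0887 + 0.0319 = 0.3831 ≈ 0.383
Degrees of freedom = 4 − 1 = 3; critical value at α = 0.05 is 7.815.
Since 0.383 < 7.815, we fail to reject the null hypothesis — the data are consistent with the 1:1:1:1 ratio.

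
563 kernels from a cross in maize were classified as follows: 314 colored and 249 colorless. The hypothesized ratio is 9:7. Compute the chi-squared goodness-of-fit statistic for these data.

0.052

The 9:7 ratio has 16 parts, so with N = 563 the expected counts are:
  colored: 563 × 9/16 = 316.6875
  colorless: 563 × 7/16 = 246.3125
χ² = Σ (O − E)² / E
  colored: (314 − 316.6875)² / 316.6875 = 0.0228
  colorless: (249 − 246.3125)² / 246.3125 = 0.0293
χ² = 0.0228 + 0.0293 = 0.0521 ≈ 0.052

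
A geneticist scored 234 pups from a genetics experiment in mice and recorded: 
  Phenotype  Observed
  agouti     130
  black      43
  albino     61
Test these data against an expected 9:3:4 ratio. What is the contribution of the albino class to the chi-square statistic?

0.107

Under the 9:3:4 hypothesis (Σ ratio = 16, N = 234):
  agouti: 234 × 9/16 = 131.625
  black: 234 × 3/16 = 43.875
  albino: 234 × 4/16 = 58.5
Contribution of albino: (61 − 58.5)² / 58.5 = 0.1068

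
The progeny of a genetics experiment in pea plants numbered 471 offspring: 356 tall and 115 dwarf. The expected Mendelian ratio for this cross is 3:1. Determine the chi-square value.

0.086

The 3:1 ratio has 4 parts, so with N = 471 the expected counts are:
  tall: 471 × 3/4 = 353.25
  dwarf: 471 × 1/4 = 117.75
χ² = Σ (O − E)² / E
  tall: (356 − 353.25)² / 353.25 = 0.0214
  dwarf: (115 − 117.75)² / 117.75 = 0.0642
χ² = 0.0214 + 0.0642 = 0.0856 ≈ 0.086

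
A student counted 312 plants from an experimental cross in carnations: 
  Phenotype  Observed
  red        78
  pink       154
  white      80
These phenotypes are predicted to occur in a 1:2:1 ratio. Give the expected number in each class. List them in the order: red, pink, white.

Total ratio parts = 4. Expected numbers out of 312:
  red: 312 × 1/4 = 78
  pink: 312 × 2/4 = 156
  white: 312 × 1/4 = 78

78, 156, 78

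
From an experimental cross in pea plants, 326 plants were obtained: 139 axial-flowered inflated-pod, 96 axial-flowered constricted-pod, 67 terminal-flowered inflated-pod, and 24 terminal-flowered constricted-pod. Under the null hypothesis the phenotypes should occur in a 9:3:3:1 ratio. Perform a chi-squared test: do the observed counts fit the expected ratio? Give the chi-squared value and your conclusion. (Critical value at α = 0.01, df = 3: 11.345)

Expected counts for N = 326 under a 9:3:3:1 ratio (total parts = 16):
  axial-flowered inflated-pod: 326 × 9/16 = 183.375
  axial-flowered constricted-pod: 326 × 3/16 = 61.125
  terminal-flowered inflated-pod: 326 × 3/16 = 61.125
  terminal-flowered constricted-pod: 326 × 1/16 = 20.375
χ² = Σ (O − E)² / E
  axial-flowered inflated-pod: (139 − 183.375)² / 183.375 = 10.7383
  axial-flowered constricted-pod: (96 − 61.125)² / 61.125 = 19.8980
  terminal-flowered inflated-pod: (67 − 61.125)² / 61.125 = 0.5647
  terminal-flowered constricted-pod: (24 − 20.375)² / 20.375 = 0.6449
χ² = 10.7383 + 19.8980 + 0.5647 + 0.6449 = 31.8459 ≈ 31.846
Degrees of freedom = 4 − 1 = 3; critical value at α = 0.01 is 11.345.
Since 31.846 > 11.345, we reject the null hypothesis — the data do not fit the 9:3:3:1 ratio.

31.846; not consistent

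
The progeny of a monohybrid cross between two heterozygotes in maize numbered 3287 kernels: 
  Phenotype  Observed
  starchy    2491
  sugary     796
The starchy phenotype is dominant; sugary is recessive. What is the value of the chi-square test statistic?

For a monohybrid cross between heterozygotes with complete dominance, the expected phenotypic ratio is 3:1.
The 3:1 ratio has 4 parts, so with N = 3287 the expected counts are:
  starchy: 3287 × 3/4 = 2465.25
  sugary: 3287 × 1/4 = 821.75
χ² = Σ (O − E)² / E
  starchy: (2491 − 2465.25)² / 2465.25 = 0.2690
  sugary: (796 − 821.75)² / 821.75 = 0.8069
χ² = 0.2690 + 0.8069 = 1.0759 ≈ 1.076

1.076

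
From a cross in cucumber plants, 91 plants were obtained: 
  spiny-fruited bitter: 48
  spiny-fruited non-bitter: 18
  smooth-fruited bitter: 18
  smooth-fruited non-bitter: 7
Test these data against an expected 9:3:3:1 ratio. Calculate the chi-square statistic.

0.604

The 9:3:3:1 ratio has 16 parts, so with N = 91 the expected counts are:
  spiny-fruited bitter: 91 × 9/16 = 51.1875
  spiny-fruited non-bitter: 91 × 3/16 = 17.0625
  smooth-fruited bitter: 91 × 3/16 = 17.0625
  smooth-fruited non-bitter: 91 × 1/16 = 5.6875
χ² = Σ (O − E)² / E
  spiny-fruited bitter: (48 − 51.1875)² / 51.1875 = 0.1985
  spiny-fruited non-bitter: (18 − 17.0625)² / 17.0625 = 0.0515
  smooth-fruited bitter: (18 − 17.0625)² / 17.0625 = 0.0515
  smooth-fruited non-bitter: (7 − 5.6875)² / 5.6875 = 0.3029
χ² = 0.1985 + 0.0515 + 0.0515 + 0.3029 = 0.6044 ≈ 0.604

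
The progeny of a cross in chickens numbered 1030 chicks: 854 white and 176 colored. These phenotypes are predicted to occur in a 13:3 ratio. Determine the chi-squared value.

1.869

Expected counts for N = 1030 under a 13:3 ratio (total parts = 16):
  white: 1030 × 13/16 = 836.875
  colored: 1030 × 3/16 = 193.125
χ² = Σ (O − E)² / E
  white: (854 − 836.875)² / 836.875 = 0.3504
  colored: (176 − 193.125)² / 193.125 = 1.5185
χ² = 0.3504 + 1.5185 = 1.8689 ≈ 1.869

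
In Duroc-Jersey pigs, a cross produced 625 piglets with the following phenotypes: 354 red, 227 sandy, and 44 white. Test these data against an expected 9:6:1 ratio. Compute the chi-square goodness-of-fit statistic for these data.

Expected counts for N = 625 under a 9:6:1 ratio (total parts = 16):
  red: 625 × 9/16 = 351.5625
  sandy: 625 × 6/16 = 234.375
  white: 625 × 1/16 = 39.0625
χ² = Σ (O − E)² / E
  red: (354 − 351.5625)² / 351.5625 = 0.0169
  sandy: (227 − 234.375)² / 234.375 = 0.2321
  white: (44 − 39.0625)² / 39.0625 = 0.6241
χ² = 0.0169 + 0.2321 + 0.6241 = 0.8731 ≈ 0.873

0.873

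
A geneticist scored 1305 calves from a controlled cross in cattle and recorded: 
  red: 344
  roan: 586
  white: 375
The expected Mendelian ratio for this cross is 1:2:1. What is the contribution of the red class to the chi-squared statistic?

0.966

Total ratio parts = 4. Expected numbers out of 1305:
  red: 1305 × 1/4 = 326.25
  roan: 1305 × 2/4 = 652.5
  white: 1305 × 1/4 = 326.25
Contribution of red: (344 − 326.25)² / 326.25 = 0.9657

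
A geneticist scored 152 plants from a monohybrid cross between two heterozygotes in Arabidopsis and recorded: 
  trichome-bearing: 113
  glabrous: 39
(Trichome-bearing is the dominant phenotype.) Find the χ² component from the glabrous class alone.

For a monohybrid cross between heterozygotes with complete dominance, the expected phenotypic ratio is 3:1.
Expected counts for N = 152 under a 3:1 ratio (total parts = 4):
  trichome-bearing: 152 × 3/4 = 114
  glabrous: 152 × 1/4 = 38
Contribution of glabrous: (39 − 38)² / 38 = 0.0263

0.026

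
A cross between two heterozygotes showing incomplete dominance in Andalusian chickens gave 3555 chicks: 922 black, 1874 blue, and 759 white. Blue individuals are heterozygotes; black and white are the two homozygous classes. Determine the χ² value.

25.425

With incomplete dominance, a heterozygote × heterozygote cross gives a 1:2:1 phenotypic ratio.
The 1:2:1 ratio has 4 parts, so with N = 3555 the expected counts are:
  black: 3555 × 1/4 = 888.75
  blue: 3555 × 2/4 = 1777.5
  white: 3555 × 1/4 = 888.75
χ² = Σ (O − E)² / E
  black: (922 − 888.75)² / 888.75 = 1.2440
  blue: (1874 − 1777.5)² / 1777.5 = 5.2390
  white: (759 − 888.75)² / 888.75 = 18.9424
χ² = 1.2440 + 5.2390 + 18.9424 = 25.4254 ≈ 25.425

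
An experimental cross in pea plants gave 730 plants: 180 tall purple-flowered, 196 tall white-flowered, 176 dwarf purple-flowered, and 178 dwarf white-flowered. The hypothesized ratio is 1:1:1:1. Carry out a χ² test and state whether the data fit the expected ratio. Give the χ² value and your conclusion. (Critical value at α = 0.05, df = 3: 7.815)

Under the 1:1:1:1 hypothesis (Σ ratio = 4, N = 730):
  tall purple-flowered: 730 × 1/4 = 182.5
  tall white-flowered: 730 × 1/4 = 182.5
  dwarf purple-flowered: 730 × 1/4 = 182.5
  dwarf white-flowered: 730 × 1/4 = 182.5
χ² = Σ (O − E)² / E
  tall purple-flowered: (180 − 182.5)² / 182.5 = 0.0342
  tall white-flowered: (196 − 182.5)² / 182.5 = 0.9986
  dwarf purple-flowered: (176 − 182.5)² / 182.5 = 0.2315
  dwarf white-flowered: (178 − 182.5)² / 182.5 = 0.1110
χ² = 0.0342 + 0.9986 + 0.2315 + 0.1110 = 1.3753 ≈ 1.375
Degrees of freedom = 4 − 1 = 3; critical value at α = 0.05 is 7.815.
Since 1.375 < 7.815, we fail to reject the null hypothesis — the data are consistent with the 1:1:1:1 ratio.

1.375; consistent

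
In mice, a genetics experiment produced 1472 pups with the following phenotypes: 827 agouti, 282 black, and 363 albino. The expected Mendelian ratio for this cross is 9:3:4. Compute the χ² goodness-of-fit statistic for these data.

0.200

Expected counts for N = 1472 under a 9:3:4 ratio (total parts = 16):
  agouti: 1472 × 9/16 = 828
  black: 1472 × 3/16 = 276
  albino: 1472 × 4/16 = 368
χ² = Σ (O − E)² / E
  agouti: (827 − 828)² / 828 = 0.0012
  black: (282 − 276)² / 276 = 0.1304
  albino: (363 − 368)² / 368 = 0.0679
χ² = 0.0012 + 0.1304 + 0.0679 = 0.1995 ≈ 0.200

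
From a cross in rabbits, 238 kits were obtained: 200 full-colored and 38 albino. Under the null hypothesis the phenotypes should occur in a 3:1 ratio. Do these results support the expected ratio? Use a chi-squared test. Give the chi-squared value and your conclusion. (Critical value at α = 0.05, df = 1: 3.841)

Expected counts for N = 238 under a 3:1 ratio (total parts = 4):
  full-colored: 238 × 3/4 = 178.5
  albino: 238 × 1/4 = 59.5
χ² = Σ (O − E)² / E
  full-colored: (200 − 178.5)² / 178.5 = 2.5896
  albino: (38 − 59.5)² / 59.5 = 7.7689
χ² = 2.5896 + 7.7689 = 10.3585 ≈ 10.359
Degrees of freedom = 2 − 1 = 1; critical value at α = 0.05 is 3.841.
Since 10.359 > 3.841, we reject the null hypothesis — the data do not fit the 3:1 ratio.

10.359; not consistent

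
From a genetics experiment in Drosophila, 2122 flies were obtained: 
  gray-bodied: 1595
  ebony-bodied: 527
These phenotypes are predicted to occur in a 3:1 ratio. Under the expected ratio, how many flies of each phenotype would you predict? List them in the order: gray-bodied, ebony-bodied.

1591.5, 530.5

Total ratio parts = 4. Expected numbers out of 2122:
  gray-bodied: 2122 × 3/4 = 1591.5
  ebony-bodied: 2122 × 1/4 = 530.5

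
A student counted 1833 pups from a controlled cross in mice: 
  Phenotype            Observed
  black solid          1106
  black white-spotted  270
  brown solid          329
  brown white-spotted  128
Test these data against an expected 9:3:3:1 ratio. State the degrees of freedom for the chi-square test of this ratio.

A goodness-of-fit test with 4 phenotype classes has df = 4 − 1 = 3.

3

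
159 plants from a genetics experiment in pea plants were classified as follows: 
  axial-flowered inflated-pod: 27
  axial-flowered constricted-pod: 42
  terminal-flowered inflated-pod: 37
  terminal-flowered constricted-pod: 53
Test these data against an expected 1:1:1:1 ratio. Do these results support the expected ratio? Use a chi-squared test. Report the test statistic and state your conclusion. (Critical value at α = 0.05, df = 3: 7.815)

The 1:1:1:1 ratio has 4 parts, so with N = 159 the expected counts are:
  axial-flowered inflated-pod: 159 × 1/4 = 39.75
  axial-flowered constricted-pod: 159 × 1/4 = 39.75
  terminal-flowered inflated-pod: 159 × 1/4 = 39.75
  terminal-flowered constricted-pod: 159 × 1/4 = 39.75
χ² = Σ (O − E)² / E
  axial-flowered inflated-pod: (27 − 39.75)² / 39.75 = 4.0896
  axial-flowered constricted-pod: (42 − 39.75)² / 39.75 = 0.1274
  terminal-flowered inflated-pod: (37 − 39.75)² / 39.75 = 0.1903
  terminal-flowered constricted-pod: (53 − 39.75)² / 39.75 = 4.4167
χ² = 4.0896 + 0.1274 + 0.1903 + 4.4167 = 8.824
Degrees of freedom = 4 − 1 = 3; critical value at α = 0.05 is 7.815.
Since 8.824 > 7.815, we reject the null hypothesis — the data do not fit the 1:1:1:1 ratio.

8.824; not consistent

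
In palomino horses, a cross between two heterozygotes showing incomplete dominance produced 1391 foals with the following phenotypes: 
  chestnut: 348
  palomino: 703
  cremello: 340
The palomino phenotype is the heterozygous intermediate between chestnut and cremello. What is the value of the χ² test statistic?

With incomplete dominance, a heterozygote × heterozygote cross gives a 1:2:1 phenotypic ratio.
Under the 1:2:1 hypothesis (Σ ratio = 4, N = 1391):
  chestnut: 1391 × 1/4 = 347.75
  palomino: 1391 × 2/4 = 695.5
  cremello: 1391 × 1/4 = 347.75
χ² = Σ (O − E)² / E
  chestnut: (348 − 347.75)² / 347.75 = 0.0002
  palomino: (703 − 695.5)² / 695.5 = 0.0809
  cremello: (340 − 347.75)² / 347.75 = 0.1727
χ² = 0.0002 + 0.0809 + 0.1727 = 0.2538 ≈ 0.254

0.254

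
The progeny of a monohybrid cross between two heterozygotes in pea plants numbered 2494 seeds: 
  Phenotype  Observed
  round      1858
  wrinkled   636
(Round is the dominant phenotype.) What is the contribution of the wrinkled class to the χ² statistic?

For a monohybrid cross between heterozygotes with complete dominance, the expected phenotypic ratio is 3:1.
Under the 3:1 hypothesis (Σ ratio = 4, N = 2494):
  round: 2494 × 3/4 = 1870.5
  wrinkled: 2494 × 1/4 = 623.5
Contribution of wrinkled: (636 − 623.5)² / 623.5 = 0.2506

0.251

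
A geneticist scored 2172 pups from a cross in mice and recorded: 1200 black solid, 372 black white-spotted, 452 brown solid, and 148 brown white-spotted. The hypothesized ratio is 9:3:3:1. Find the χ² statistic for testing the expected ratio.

9.461

Under the 9:3:3:1 hypothesis (Σ ratio = 16, N = 2172):
  black solid: 2172 × 9/16 = 1221.75
  black white-spotted: 2172 × 3/16 = 407.25
  brown solid: 2172 × 3/16 = 407.25
  brown white-spotted: 2172 × 1/16 = 135.75
χ² = Σ (O − E)² / E
  black solid: (1200 − 1221.75)² / 1221.75 = 0.3872
  black white-spotted: (372 − 407.25)² / 407.25 = 3.0511
  brown solid: (452 − 407.25)² / 407.25 = 4.9173
  brown white-spotted: (148 − 135.75)² / 135.75 = 1.1054
χ² = 0.3872 + 3.0511 + 4.9173 + 1.1054 = 9.461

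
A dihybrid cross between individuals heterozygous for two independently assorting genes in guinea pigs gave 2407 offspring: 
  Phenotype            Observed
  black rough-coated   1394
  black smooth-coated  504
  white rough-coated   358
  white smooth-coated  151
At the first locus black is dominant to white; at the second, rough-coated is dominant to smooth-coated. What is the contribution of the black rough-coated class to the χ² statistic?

A dihybrid F₂ with independent assortment and complete dominance at both loci gives a 9:3:3:1 phenotypic ratio.
Expected counts for N = 2407 under a 9:3:3:1 ratio (total parts = 16):
  black rough-coated: 2407 × 9/16 = 1353.9375
  black smooth-coated: 2407 × 3/16 = 451.3125
  white rough-coated: 2407 × 3/16 = 451.3125
  white smooth-coated: 2407 × 1/16 = 150.4375
Contribution of black rough-coated: (1394 − 1353.9375)² / 1353.9375 = 1.1854

1.185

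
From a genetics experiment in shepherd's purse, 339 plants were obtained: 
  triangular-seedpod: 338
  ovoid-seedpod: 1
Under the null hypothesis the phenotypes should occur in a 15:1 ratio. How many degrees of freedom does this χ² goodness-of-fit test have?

1

A goodness-of-fit test with 2 phenotype classes has df = 2 − 1 = 1.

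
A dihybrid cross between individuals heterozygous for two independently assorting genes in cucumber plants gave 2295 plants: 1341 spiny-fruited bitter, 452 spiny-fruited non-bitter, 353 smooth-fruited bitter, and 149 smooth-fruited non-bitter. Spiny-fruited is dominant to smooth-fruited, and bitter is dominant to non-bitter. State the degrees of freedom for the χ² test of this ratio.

A dihybrid F₂ with independent assortment and complete dominance at both loci gives a 9:3:3:1 phenotypic ratio.
A goodness-of-fit test with 4 phenotype classes has df = 4 − 1 = 3.

3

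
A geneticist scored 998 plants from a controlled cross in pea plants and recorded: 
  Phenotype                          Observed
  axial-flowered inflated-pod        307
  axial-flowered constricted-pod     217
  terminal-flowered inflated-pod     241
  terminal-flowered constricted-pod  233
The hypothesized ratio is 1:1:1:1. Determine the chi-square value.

18.866

Total ratio parts = 4. Expected numbers out of 998:
  axial-flowered inflated-pod: 998 × 1/4 = 249.5
  axial-flowered constricted-pod: 998 × 1/4 = 249.5
  terminal-flowered inflated-pod: 998 × 1/4 = 249.5
  terminal-flowered constricted-pod: 998 × 1/4 = 249.5
χ² = Σ (O − E)² / E
  axial-flowered inflated-pod: (307 − 249.5)² / 249.5 = 13.2515
  axial-flowered constricted-pod: (217 − 249.5)² / 249.5 = 4.2335
  terminal-flowered inflated-pod: (241 − 249.5)² / 249.5 = 0.2896
  terminal-flowered constricted-pod: (233 − 249.5)² / 249.5 = 1.0912
χ² = 13.2515 + 4.2335 + 0.2896 + 1.0912 = 18.8658 ≈ 18.866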